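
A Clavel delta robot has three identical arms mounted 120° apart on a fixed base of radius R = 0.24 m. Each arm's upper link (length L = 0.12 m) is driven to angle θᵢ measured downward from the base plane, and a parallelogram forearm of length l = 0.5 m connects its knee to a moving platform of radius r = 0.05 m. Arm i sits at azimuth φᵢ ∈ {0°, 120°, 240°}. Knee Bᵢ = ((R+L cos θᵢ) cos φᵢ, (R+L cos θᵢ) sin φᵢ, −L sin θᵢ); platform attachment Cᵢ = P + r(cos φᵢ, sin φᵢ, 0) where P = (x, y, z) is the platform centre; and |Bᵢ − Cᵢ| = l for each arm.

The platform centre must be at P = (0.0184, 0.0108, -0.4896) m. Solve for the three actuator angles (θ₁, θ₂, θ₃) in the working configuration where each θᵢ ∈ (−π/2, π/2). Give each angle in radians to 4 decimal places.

θ₁ = 0.6109, θ₂ = 0.6980, θ₃ = 0.7856

arm 1 (φ=0.0°): x'=0.0184, y'=0.0108
  A=0.1716, B=-0.4896, C=(l²−L²−A²−y'²−z²)/(2L)=-0.1403
  θ1 = atan2(B,A) + arccos(C/0.5188) = 0.6109
φ2=120.0° → target in arm frame (0.0002, -0.0213)
  e−x'=0.1898;  (l²−L²−(e−x')²−y'²−z²)/2L = -0.1692
  θ2 = atan2(B,A) + arccos(C/0.5251) = 0.6980
rotate P by −φ3: (-0.0186, 0.0105, -0.4896)
  A=0.2086, B=-0.4896, C=(l²−L²−A²−y'²−z²)/(2L)=-0.1988
  √(A²+B²)=0.5322;  θ3 = -1.1681+1.9537 ≈ 0.7856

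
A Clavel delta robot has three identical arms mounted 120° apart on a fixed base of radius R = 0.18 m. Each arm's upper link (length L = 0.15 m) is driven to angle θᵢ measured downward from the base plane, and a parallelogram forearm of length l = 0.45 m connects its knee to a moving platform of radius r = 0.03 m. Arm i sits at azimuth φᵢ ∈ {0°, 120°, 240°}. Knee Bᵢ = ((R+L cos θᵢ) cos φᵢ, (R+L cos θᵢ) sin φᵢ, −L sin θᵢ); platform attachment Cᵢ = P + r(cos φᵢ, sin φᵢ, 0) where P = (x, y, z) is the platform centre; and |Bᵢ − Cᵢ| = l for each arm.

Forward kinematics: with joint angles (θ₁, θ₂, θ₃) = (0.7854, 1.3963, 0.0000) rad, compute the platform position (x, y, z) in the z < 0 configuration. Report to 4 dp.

(-0.0009, -0.1953, -0.4196)

centre 1 = (0.2561·cos0.0°, 0.2561·sin0.0°, -0.1061) = (0.2561, 0.0000, -0.1061)
centre 2 = (0.1760·cos120.0°, 0.1760·sin120.0°, -0.1477) = (-0.0880, 0.1525, -0.1477)
φ3=240.0°: virtual centre (-0.1500, -0.2598, 0.0000), radius l
subtract pairs → two planes through P
[-0.6882 0.3049 -0.0833]·P = -0.0240;  [-0.8121 -0.5196 0.2121]·P = 0.0132
det = 0.6052;  x = 0.0140+0.0353z,  y = -0.0472+0.3530z
sphere 1 gives Az²+Bz+C=0 with A=1.1259, B=0.1617, C=-0.1304;  B²−4AC=0.6134;  roots -0.4196, 0.2760;  negative root z = -0.4196
x = -0.0009, y = -0.1953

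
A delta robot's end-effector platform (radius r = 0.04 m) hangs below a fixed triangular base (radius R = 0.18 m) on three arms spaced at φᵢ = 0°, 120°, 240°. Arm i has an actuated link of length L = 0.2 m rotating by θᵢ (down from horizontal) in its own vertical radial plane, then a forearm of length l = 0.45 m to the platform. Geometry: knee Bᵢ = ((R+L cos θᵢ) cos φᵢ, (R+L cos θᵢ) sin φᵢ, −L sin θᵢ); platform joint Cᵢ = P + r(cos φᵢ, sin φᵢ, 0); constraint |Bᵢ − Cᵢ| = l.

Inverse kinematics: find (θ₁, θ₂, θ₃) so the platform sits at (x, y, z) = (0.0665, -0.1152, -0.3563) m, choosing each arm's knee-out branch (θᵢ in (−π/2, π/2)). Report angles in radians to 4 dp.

θ₁ = 0.0872, θ₂ = 0.8727, θ₃ = 0.0871

arm 1 (φ=0.0°): x'=0.0665, y'=-0.1152
  e−x'=0.0735;  (l²−L²−(e−x')²−y'²−z²)/2L = 0.0422
  γ=atan2(-0.3563,0.0735)=-1.3674;  ψ=arccos(0.1160)=1.4546;  θ1=γ+ψ≈0.0872
φ2=120.0° → target in arm frame (-0.1330, 0.0000)
  A=0.2730, B=-0.3563, C=(l²−L²−A²−y'²−z²)/(2L)=-0.0975
  γ=atan2(-0.3563,0.2730)=-0.9170;  ψ=arccos(-0.2171)=1.7897;  θ2=γ+ψ≈0.8727
arm 3 (φ=240.0°): x'=0.0665, y'=0.1152
  A=0.0735, B=-0.3563, C=(l²−L²−A²−y'²−z²)/(2L)=0.0422
  γ=atan2(-0.3563,0.0735)=-1.3674;  ψ=arccos(0.1160)=1.4545;  θ3=γ+ψ≈0.0871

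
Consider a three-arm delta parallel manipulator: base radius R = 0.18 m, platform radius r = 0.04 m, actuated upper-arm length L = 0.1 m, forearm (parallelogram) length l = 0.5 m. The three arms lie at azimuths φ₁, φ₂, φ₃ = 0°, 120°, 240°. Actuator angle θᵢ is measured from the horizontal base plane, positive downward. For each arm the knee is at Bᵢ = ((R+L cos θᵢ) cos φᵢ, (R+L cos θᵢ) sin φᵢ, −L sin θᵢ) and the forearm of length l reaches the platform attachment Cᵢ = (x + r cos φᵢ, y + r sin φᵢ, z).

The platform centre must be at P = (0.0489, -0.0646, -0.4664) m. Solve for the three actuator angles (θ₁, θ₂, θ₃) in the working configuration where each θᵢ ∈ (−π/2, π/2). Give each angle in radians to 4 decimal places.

θ₁ = 0.0875, θ₂ = 0.6982, θ₃ = 0.1750

φ1=0.0° → target in arm frame (0.0489, -0.0646)
  A cos θ + B sin θ = C:  0.0911·cos θ + -0.4664·sin θ = 0.0500
  θ1 = atan2(B,A) + arccos(C/0.4752) = 0.0875
arm 2 (φ=120.0°): x'=-0.0804, y'=-0.0100
  A cos θ + B sin θ = C:  0.2204·cos θ + -0.4664·sin θ = -0.1310
  √(A²+B²)=0.5159;  θ2 = -1.1294+1.8276 ≈ 0.6982
arm 3 (φ=240.0°): x'=0.0315, y'=0.0746
  e−x'=0.1085;  (l²−L²−(e−x')²−y'²−z²)/2L = 0.0256
  θ3 = atan2(B,A) + arccos(C/0.4789) = 0.1750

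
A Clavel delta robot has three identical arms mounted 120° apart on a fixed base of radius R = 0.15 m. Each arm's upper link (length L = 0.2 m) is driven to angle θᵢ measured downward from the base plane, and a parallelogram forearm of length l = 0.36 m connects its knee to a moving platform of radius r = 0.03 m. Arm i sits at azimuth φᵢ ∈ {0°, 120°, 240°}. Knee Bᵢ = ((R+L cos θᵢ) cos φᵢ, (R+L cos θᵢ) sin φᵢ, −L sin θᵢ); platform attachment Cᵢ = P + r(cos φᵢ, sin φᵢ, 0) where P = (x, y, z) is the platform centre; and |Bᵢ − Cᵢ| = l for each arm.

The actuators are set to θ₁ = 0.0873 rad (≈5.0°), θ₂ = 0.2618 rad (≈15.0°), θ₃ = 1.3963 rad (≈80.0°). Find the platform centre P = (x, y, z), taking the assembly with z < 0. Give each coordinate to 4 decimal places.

S1 = (0.3192·cos0.0°, 0.3192·sin0.0°, -0.0174) = (0.3192, 0.0000, -0.0174)
arm 2 at φ=120.0°: e+L cos θ2 = 0.3132;  S2 = (-0.1566, 0.2712, -0.0518)
S3 = (0.1547·cos240.0°, 0.1547·sin240.0°, -0.1970) = (-0.0774, -0.1340, -0.1970)
subtract pairs → two planes through P
[-0.9517 0.5425 -0.0687]·P = -0.0015;  [-0.7932 -0.2680 -0.3590]·P = -0.0395
Cramer: x(z) = 0.0318-0.3111z;  y(z) = 0.0531-0.4191z
into |P−S₁|² = l²: 1.2724z² + 0.1691z + -0.0439 = 0;  Δ = 0.2519;  z = -0.2637 or 0.1307 → z<0 root = -0.2637
x = 0.1138, y = 0.1637

(0.1138, 0.1637, -0.2637)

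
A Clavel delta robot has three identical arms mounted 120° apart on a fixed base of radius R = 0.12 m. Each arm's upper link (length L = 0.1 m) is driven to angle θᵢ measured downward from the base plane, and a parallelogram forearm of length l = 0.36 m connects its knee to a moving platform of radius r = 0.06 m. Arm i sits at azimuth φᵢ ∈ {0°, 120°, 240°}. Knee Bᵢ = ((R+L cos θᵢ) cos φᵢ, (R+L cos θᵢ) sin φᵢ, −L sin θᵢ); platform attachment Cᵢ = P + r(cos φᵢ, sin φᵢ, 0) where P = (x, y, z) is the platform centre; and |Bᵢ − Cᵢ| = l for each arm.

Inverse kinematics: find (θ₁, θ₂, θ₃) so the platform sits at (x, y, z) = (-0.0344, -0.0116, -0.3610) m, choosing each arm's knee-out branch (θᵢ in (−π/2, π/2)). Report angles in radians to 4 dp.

arm 1 (φ=0.0°): x'=-0.0344, y'=-0.0116
  e−x'=0.0944;  (l²−L²−(e−x')²−y'²−z²)/2L = -0.0988
  √(A²+B²)=0.3731;  θ1 = -1.3150+1.8389 ≈ 0.5238
φ2=120.0° → target in arm frame (0.0072, 0.0356)
  A=0.0528, B=-0.3610, C=(l²−L²−A²−y'²−z²)/(2L)=-0.0739
  √(A²+B²)=0.3648;  θ2 = -1.4254+1.7748 ≈ 0.3493
arm 3 (φ=240.0°): x'=0.0272, y'=-0.0240
  e−x'=0.0328;  (l²−L²−(e−x')²−y'²−z²)/2L = -0.0618
  θ3 = atan2(B,A) + arccos(C/0.3625) = 0.2619

θ₁ = 0.5238, θ₂ = 0.3493, θ₃ = 0.2619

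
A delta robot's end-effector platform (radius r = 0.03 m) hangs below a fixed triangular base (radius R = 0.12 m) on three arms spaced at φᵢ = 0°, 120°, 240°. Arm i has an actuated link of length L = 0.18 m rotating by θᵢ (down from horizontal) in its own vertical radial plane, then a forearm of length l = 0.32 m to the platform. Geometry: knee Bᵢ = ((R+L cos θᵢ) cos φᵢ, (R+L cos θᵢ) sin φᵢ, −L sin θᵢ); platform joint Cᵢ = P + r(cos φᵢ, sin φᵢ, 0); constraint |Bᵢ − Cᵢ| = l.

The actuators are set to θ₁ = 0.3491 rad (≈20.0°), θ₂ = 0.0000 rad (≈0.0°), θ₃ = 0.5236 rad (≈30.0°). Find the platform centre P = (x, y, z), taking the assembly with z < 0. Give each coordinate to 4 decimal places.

φ1=0.0°: virtual centre (0.2591, 0.0000, -0.0616), radius l
O2 = (0.2700·cos120.0°, 0.2700·sin120.0°, 0.0000) = (-0.1350, 0.2338, 0.0000)
φ3=240.0°: virtual centre (-0.1229, -0.2129, -0.0900), radius l
|O₂|²−|O₁|² = 0.0020;  |O₃|²−|O₁|² = -0.0024
linear system: -0.7883x+0.4677y = 0.0020−0.1231z; -0.7642x+-0.4259y = -0.0024−-0.0569z
Cramer: x(z) = 0.0004+0.0373z;  y(z) = 0.0049-0.2004z
into |P−O₁|² = l²: 1.0416z² + 0.1019z + -0.0316 = 0;  Δ = 0.1422;  z = -0.2299 or 0.1321 → z<0 root = -0.2299
x = -0.0082, y = 0.0510

(-0.0082, 0.0510, -0.2299)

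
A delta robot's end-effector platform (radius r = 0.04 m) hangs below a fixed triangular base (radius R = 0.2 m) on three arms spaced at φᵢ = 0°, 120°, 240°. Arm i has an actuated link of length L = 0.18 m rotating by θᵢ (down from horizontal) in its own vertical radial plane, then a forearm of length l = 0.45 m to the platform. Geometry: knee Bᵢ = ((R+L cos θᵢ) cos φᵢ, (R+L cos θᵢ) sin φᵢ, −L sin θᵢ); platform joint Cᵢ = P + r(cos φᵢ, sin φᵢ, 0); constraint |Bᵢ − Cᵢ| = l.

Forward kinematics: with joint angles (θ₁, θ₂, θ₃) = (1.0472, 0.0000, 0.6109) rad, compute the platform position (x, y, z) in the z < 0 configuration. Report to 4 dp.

(-0.1252, 0.0778, -0.3919)

φ1=0.0°: virtual centre (0.2500, 0.0000, -0.1559), radius l
O2 = (0.3400·cos120.0°, 0.3400·sin120.0°, 0.0000) = (-0.1700, 0.2944, 0.0000)
arm 3 at φ=240.0°: ρ3 = 0.3074;  O3 = (-0.1537, -0.2663, -0.1032)
subtract pairs → two planes through P
linear system: -0.8400x+0.5889y = 0.0288−0.3118z; -0.8074x+-0.5325y = 0.0184−0.1053z
det = 0.9228;  x = -0.0283+0.2471z,  y = 0.0085+-0.1770z
sphere 1 gives Az²+Bz+C=0 with A=1.0924, B=0.1712, C=-0.1006;  B²−4AC=0.4691;  roots -0.3919, 0.2351;  negative root z = -0.3919
x = -0.1252, y = 0.0778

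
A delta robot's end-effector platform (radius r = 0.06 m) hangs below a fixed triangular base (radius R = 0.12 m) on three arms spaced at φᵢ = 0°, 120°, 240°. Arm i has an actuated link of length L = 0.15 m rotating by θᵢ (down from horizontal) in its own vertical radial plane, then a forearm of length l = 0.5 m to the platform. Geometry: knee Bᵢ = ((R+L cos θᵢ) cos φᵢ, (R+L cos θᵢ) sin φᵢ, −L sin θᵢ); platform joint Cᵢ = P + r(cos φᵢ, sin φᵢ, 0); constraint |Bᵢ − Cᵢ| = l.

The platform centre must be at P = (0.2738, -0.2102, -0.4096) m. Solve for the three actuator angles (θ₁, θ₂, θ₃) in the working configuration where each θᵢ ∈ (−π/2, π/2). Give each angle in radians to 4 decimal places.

θ₁ = -0.2617, θ₂ = 1.3964, θ₃ = 0.5238

rotate P by −φ1: (0.2738, -0.2102, -0.4096)
  A cos θ + B sin θ = C:  -0.2138·cos θ + -0.4096·sin θ = -0.1006
  γ=atan2(-0.4096,-0.2138)=-2.0519;  ψ=arccos(-0.2176)=1.7902;  θ1=γ+ψ≈-0.2617
φ2=120.0° → target in arm frame (-0.3189, -0.1320)
  e−x'=0.3789;  (l²−L²−(e−x')²−y'²−z²)/2L = -0.3377
  θ2 = atan2(B,A) + arccos(C/0.5580) = 1.3964
arm 3 (φ=240.0°): x'=0.0451, y'=0.3422
  A=0.0149, B=-0.4096, C=(l²−L²−A²−y'²−z²)/(2L)=-0.1920
  θ3 = atan2(B,A) + arccos(C/0.4099) = 0.5238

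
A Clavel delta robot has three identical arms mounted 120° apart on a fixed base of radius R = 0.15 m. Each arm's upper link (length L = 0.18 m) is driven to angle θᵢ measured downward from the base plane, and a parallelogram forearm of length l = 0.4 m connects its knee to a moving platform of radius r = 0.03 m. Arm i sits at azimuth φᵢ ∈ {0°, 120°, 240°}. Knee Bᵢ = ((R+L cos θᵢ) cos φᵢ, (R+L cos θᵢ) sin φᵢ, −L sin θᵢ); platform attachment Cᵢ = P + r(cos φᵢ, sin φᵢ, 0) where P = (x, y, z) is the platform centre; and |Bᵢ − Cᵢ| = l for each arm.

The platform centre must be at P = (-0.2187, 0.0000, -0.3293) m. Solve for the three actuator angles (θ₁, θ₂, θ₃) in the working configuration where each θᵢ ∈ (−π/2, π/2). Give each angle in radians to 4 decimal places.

arm 1 (φ=0.0°): x'=-0.2187, y'=0.0000
  A=0.3387, B=-0.3293, C=(l²−L²−A²−y'²−z²)/(2L)=-0.2654
  γ=atan2(-0.3293,0.3387)=-0.7713;  ψ=arccos(-0.5619)=2.1675;  θ1=γ+ψ≈1.3961
arm 2 (φ=120.0°): x'=0.1093, y'=0.1894
  A=0.0107, B=-0.3293, C=(l²−L²−A²−y'²−z²)/(2L)=-0.0467
  √(A²+B²)=0.3295;  θ2 = -1.5385+1.7131 ≈ 0.1747
arm 3 (φ=240.0°): x'=0.1094, y'=-0.1894
  A cos θ + B sin θ = C:  0.0106·cos θ + -0.3293·sin θ = -0.0467
  √(A²+B²)=0.3295;  θ3 = -1.5385+1.7131 ≈ 0.1747

θ₁ = 1.3961, θ₂ = 0.1747, θ₃ = 0.1747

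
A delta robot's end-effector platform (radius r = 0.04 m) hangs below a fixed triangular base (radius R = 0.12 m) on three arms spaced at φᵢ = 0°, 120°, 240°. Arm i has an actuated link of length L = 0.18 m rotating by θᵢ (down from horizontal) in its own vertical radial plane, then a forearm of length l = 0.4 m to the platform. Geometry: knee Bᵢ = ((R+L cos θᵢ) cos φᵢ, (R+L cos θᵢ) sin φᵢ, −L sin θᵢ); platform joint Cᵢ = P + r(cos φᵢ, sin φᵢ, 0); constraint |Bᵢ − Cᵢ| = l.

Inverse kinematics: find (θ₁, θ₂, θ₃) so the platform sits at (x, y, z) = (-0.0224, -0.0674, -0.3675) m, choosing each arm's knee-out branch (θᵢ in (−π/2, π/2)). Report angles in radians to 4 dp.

θ₁ = 0.4362, θ₂ = 0.5232, θ₃ = 0.0871

arm 1 (φ=0.0°): x'=-0.0224, y'=-0.0674
  e−x'=0.1024;  (l²−L²−(e−x')²−y'²−z²)/2L = -0.0625
  γ=atan2(-0.3675,0.1024)=-1.2990;  ψ=arccos(-0.1637)=1.7353;  θ1=γ+ψ≈0.4362
rotate P by −φ2: (-0.0472, 0.0531, -0.3675)
  e−x'=0.1272;  (l²−L²−(e−x')²−y'²−z²)/2L = -0.0735
  γ=atan2(-0.3675,0.1272)=-1.2377;  ψ=arccos(-0.1889)=1.7609;  θ2=γ+ψ≈0.5232
arm 3 (φ=240.0°): x'=0.0696, y'=0.0143
  e−x'=0.0104;  (l²−L²−(e−x')²−y'²−z²)/2L = -0.0216
  √(A²+B²)=0.3676;  θ3 = -1.5424+1.6295 ≈ 0.0871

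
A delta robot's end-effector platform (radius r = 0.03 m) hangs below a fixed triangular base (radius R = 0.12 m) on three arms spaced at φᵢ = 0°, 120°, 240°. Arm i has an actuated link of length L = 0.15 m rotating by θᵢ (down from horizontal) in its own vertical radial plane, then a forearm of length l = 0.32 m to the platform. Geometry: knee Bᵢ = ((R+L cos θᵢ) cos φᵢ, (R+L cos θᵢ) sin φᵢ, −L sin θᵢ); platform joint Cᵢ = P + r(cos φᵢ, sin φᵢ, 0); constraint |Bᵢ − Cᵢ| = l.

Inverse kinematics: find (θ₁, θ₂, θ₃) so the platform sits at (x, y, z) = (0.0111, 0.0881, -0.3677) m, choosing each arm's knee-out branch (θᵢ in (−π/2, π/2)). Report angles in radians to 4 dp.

arm 1 (φ=0.0°): x'=0.0111, y'=0.0881
  A=0.0789, B=-0.3677, C=(l²−L²−A²−y'²−z²)/(2L)=-0.2310
  θ1 = atan2(B,A) + arccos(C/0.3761) = 0.8727
arm 2 (φ=120.0°): x'=0.0707, y'=-0.0537
  A=0.0193, B=-0.3677, C=(l²−L²−A²−y'²−z²)/(2L)=-0.1952
  θ2 = atan2(B,A) + arccos(C/0.3682) = 0.6110
arm 3 (φ=240.0°): x'=-0.0818, y'=-0.0344
  A cos θ + B sin θ = C:  0.1718·cos θ + -0.3677·sin θ = -0.2867
  θ3 = atan2(B,A) + arccos(C/0.4059) = 1.2217

θ₁ = 0.8727, θ₂ = 0.6110, θ₃ = 1.2217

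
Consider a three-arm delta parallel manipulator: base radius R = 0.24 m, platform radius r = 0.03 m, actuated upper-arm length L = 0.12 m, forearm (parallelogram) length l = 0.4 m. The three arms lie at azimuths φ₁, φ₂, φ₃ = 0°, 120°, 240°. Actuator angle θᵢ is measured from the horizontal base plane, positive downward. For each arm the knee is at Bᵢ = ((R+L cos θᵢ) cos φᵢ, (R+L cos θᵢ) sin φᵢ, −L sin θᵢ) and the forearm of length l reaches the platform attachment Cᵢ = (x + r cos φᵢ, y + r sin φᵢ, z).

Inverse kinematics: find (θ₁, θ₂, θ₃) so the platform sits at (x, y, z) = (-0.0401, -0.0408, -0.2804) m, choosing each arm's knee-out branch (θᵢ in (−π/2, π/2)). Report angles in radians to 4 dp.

θ₁ = 0.6977, θ₂ = 0.5235, θ₃ = -0.0878

arm 1 (φ=0.0°): x'=-0.0401, y'=-0.0408
  A cos θ + B sin θ = C:  0.2501·cos θ + -0.2804·sin θ = 0.0115
  θ1 = atan2(B,A) + arccos(C/0.3757) = 0.6977
φ2=120.0° → target in arm frame (-0.0153, 0.0551)
  A=0.2253, B=-0.2804, C=(l²−L²−A²−y'²−z²)/(2L)=0.0549
  θ2 = atan2(B,A) + arccos(C/0.3597) = 0.5235
φ3=240.0° → target in arm frame (0.0554, -0.0143)
  e−x'=0.1546;  (l²−L²−(e−x')²−y'²−z²)/2L = 0.1786
  γ=atan2(-0.2804,0.1546)=-1.0669;  ψ=arccos(0.5578)=0.9791;  θ3=γ+ψ≈-0.0878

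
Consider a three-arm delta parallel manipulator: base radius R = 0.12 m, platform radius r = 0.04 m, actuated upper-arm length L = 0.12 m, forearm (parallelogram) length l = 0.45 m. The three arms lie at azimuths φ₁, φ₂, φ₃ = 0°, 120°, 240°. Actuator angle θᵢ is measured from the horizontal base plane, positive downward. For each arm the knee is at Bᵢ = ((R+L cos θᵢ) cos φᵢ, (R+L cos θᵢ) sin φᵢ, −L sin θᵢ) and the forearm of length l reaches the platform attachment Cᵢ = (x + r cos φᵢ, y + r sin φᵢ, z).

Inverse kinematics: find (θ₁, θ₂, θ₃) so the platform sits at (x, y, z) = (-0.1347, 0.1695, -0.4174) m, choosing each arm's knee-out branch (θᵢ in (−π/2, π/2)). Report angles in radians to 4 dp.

arm 1 (φ=0.0°): x'=-0.1347, y'=0.1695
  A=0.2147, B=-0.4174, C=(l²−L²−A²−y'²−z²)/(2L)=-0.2540
  γ=atan2(-0.4174,0.2147)=-1.0957;  ψ=arccos(-0.5410)=2.1425;  θ1=γ+ψ≈1.0468
φ2=120.0° → target in arm frame (0.2141, 0.0319)
  e−x'=-0.1341;  (l²−L²−(e−x')²−y'²−z²)/2L = -0.0214
  γ=atan2(-0.4174,-0.1341)=-1.8817;  ψ=arccos(-0.0488)=1.6196;  θ2=γ+ψ≈-0.2621
arm 3 (φ=240.0°): x'=-0.0794, y'=-0.2014
  e−x'=0.1594;  (l²−L²−(e−x')²−y'²−z²)/2L = -0.2171
  √(A²+B²)=0.4468;  θ3 = -1.2059+2.0782 ≈ 0.8723

θ₁ = 1.0468, θ₂ = -0.2621, θ₃ = 0.8723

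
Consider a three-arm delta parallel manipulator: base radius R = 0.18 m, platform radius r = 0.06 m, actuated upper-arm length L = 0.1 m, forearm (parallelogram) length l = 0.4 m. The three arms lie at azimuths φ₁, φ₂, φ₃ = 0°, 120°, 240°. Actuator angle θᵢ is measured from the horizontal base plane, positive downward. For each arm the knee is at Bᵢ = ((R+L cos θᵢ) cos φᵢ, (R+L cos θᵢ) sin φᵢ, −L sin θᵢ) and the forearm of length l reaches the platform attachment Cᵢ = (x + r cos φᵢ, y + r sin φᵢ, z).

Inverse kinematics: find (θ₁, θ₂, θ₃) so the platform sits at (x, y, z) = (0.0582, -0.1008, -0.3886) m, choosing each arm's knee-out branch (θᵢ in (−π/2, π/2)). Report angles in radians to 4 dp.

θ₁ = 0.3494, θ₂ = 1.2222, θ₃ = 0.3494

φ1=0.0° → target in arm frame (0.0582, -0.1008)
  e−x'=0.0618;  (l²−L²−(e−x')²−y'²−z²)/2L = -0.0749
  θ1 = atan2(B,A) + arccos(C/0.3935) = 0.3494
φ2=120.0° → target in arm frame (-0.1164, 0.0000)
  e−x'=0.2364;  (l²−L²−(e−x')²−y'²−z²)/2L = -0.2845
  θ2 = atan2(B,A) + arccos(C/0.4549) = 1.2222
arm 3 (φ=240.0°): x'=0.0582, y'=0.1008
  A cos θ + B sin θ = C:  0.0618·cos θ + -0.3886·sin θ = -0.0750
  γ=atan2(-0.3886,0.0618)=-1.4131;  ψ=arccos(-0.1905)=1.7625;  θ3=γ+ψ≈0.3494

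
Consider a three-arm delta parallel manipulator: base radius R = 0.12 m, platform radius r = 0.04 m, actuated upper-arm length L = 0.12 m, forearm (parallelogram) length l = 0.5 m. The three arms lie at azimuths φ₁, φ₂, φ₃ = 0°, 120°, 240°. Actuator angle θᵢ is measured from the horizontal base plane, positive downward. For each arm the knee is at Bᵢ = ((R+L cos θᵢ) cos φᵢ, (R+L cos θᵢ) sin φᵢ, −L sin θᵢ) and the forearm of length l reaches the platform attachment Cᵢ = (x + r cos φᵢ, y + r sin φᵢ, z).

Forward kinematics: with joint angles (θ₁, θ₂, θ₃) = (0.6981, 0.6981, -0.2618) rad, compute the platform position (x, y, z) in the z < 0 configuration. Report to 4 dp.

(-0.0934, -0.1617, -0.4689)

S1 = (0.1719·cos0.0°, 0.1719·sin0.0°, -0.0771) = (0.1719, 0.0000, -0.0771)
S2 = (0.1719·cos120.0°, 0.1719·sin120.0°, -0.0771) = (-0.0860, 0.1489, -0.0771)
S3 = (0.1959·cos240.0°, 0.1959·sin240.0°, 0.0311) = (-0.0980, -0.1697, 0.0311)
eliminate P² terms by subtracting sphere 1 from 2 and 3
[-0.5158 0.2978 0.0000]·P = 0.0000;  [-0.5398 -0.3393 0.2164]·P = 0.0038
det = 0.3358;  x = -0.0034+0.1919z,  y = -0.0059+0.3324z
into |P−S₁|² = l²: 1.1473z² + 0.0830z + -0.2133 = 0;  Δ = 0.9857;  z = -0.4689 or 0.3965 → z<0 root = -0.4689
x = -0.0934, y = -0.1617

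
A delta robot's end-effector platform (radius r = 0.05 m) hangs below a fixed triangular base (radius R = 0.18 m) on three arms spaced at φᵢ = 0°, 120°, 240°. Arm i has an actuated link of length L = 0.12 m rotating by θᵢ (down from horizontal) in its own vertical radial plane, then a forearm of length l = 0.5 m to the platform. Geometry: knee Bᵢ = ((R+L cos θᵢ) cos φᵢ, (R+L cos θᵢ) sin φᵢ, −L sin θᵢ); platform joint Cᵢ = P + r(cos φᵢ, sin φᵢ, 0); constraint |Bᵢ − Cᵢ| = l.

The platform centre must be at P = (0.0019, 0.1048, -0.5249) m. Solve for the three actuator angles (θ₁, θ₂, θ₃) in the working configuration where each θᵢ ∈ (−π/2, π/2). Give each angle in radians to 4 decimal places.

θ₁ = 0.7852, θ₂ = 0.4360, θ₃ = 1.1341

rotate P by −φ1: (0.0019, 0.1048, -0.5249)
  A=0.1281, B=-0.5249, C=(l²−L²−A²−y'²−z²)/(2L)=-0.2805
  √(A²+B²)=0.5403;  θ1 = -1.3314+2.1166 ≈ 0.7852
arm 2 (φ=120.0°): x'=0.0898, y'=-0.0540
  e−x'=0.0402;  (l²−L²−(e−x')²−y'²−z²)/2L = -0.1852
  √(A²+B²)=0.5264;  θ2 = -1.4944+1.9304 ≈ 0.4360
arm 3 (φ=240.0°): x'=-0.0917, y'=-0.0508
  e−x'=0.2217;  (l²−L²−(e−x')²−y'²−z²)/2L = -0.3819
  θ3 = atan2(B,A) + arccos(C/0.5698) = 1.1341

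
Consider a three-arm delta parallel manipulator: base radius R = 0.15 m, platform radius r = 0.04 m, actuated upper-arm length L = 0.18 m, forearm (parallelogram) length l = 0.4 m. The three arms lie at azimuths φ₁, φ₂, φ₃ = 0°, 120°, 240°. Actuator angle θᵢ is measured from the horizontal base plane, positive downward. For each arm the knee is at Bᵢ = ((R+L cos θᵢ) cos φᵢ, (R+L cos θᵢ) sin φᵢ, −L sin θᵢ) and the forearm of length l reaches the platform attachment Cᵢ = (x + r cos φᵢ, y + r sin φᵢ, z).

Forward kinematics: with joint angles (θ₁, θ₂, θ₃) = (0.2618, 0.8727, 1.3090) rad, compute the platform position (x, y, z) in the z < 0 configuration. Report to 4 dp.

S1 = (0.2839·cos0.0°, 0.2839·sin0.0°, -0.0466) = (0.2839, 0.0000, -0.0466)
arm 2 at φ=120.0°: ρ2 = 0.2257;  S2 = (-0.1128, 0.1955, -0.1379)
φ3=240.0°: virtual centre (-0.0783, -0.1356, -0.1739), radius l
|S₂|²−|S₁|² = -0.0128;  |S₃|²−|S₁|² = -0.0280
plane₁₂: -0.7934x+0.3909y+-0.1826z = -0.0128
det = 0.4983;  x = 0.0289+-0.2991z,  y = 0.0260+-0.1399z
into |P−S₁|² = l²: 1.1090z² + 0.2384z + -0.0922 = 0;  Δ = 0.4657;  z = -0.4151 or 0.2002 → z<0 root = -0.4151
x = 0.1531, y = 0.0841

(0.1531, 0.0841, -0.4151)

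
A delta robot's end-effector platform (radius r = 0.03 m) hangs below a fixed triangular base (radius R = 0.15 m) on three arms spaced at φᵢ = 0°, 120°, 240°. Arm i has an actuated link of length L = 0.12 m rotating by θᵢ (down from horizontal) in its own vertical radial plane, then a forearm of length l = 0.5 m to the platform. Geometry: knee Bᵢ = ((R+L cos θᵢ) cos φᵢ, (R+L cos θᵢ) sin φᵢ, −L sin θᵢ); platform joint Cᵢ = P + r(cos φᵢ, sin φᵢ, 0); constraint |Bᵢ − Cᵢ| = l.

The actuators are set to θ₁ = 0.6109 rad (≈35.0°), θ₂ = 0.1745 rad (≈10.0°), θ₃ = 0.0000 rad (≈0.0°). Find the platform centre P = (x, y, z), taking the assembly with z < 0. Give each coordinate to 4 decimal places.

arm 1 at φ=0.0°: e+L cos θ1 = 0.2183;  O1 = (0.2183, 0.0000, -0.0688)
arm 2 at φ=120.0°: e+L cos θ2 = 0.2382;  O2 = (-0.1191, 0.2063, -0.0208)
φ3=240.0°: virtual centre (-0.1200, -0.2078, 0.0000), radius l
subtract pairs → two planes through P
plane₁₂: -0.6748x+0.4125y+0.0960z = 0.0048
det = 0.5596;  x = -0.0074+0.1728z,  y = -0.0005+0.0499z
into |P−O₁|² = l²: 1.0324z² + 0.0596z + -0.1943 = 0;  Δ = 0.8060;  z = -0.4637 or 0.4059 → z<0 root = -0.4637
x = -0.0875, y = -0.0237

(-0.0875, -0.0237, -0.4637)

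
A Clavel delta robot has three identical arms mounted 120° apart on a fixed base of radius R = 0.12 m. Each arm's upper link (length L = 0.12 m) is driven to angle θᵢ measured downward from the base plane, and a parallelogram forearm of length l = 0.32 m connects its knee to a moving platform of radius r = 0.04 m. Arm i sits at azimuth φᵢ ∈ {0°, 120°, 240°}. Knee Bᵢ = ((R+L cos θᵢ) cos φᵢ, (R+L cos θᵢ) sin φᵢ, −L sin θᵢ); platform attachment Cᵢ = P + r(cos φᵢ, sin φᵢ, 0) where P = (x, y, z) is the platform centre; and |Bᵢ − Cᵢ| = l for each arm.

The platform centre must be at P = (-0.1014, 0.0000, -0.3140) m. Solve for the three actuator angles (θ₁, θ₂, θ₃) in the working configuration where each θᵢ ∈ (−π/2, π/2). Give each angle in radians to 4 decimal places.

rotate P by −φ1: (-0.1014, 0.0000, -0.3140)
  A=0.1814, B=-0.3140, C=(l²−L²−A²−y'²−z²)/(2L)=-0.1813
  γ=atan2(-0.3140,0.1814)=-1.0469;  ψ=arccos(-0.4998)=2.0942;  θ1=γ+ψ≈1.0473
arm 2 (φ=120.0°): x'=0.0507, y'=0.0878
  e−x'=0.0293;  (l²−L²−(e−x')²−y'²−z²)/2L = -0.0799
  θ2 = atan2(B,A) + arccos(C/0.3154) = 0.3491
φ3=240.0° → target in arm frame (0.0507, -0.0878)
  A cos θ + B sin θ = C:  0.0293·cos θ + -0.3140·sin θ = -0.0799
  √(A²+B²)=0.3154;  θ3 = -1.4778+1.8268 ≈ 0.3491

θ₁ = 1.0473, θ₂ = 0.3491, θ₃ = 0.3491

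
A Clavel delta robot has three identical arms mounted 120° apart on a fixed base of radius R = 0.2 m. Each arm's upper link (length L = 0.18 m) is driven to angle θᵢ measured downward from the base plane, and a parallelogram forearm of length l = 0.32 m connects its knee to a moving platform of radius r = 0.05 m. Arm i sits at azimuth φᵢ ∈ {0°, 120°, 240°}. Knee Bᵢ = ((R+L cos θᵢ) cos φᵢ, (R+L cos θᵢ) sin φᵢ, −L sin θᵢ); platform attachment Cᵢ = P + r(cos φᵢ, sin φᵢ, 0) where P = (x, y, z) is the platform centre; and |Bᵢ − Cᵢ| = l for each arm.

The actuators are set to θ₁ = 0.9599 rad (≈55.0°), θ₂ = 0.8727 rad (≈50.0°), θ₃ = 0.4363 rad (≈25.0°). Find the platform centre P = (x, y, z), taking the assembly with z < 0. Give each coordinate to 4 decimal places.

O1 = (0.2532·cos0.0°, 0.2532·sin0.0°, -0.1474) = (0.2532, 0.0000, -0.1474)
O2 = (0.2657·cos120.0°, 0.2657·sin120.0°, -0.1379) = (-0.1328, 0.2301, -0.1379)
arm 3 at φ=240.0°: e+L cos θ3 = 0.3131;  O3 = (-0.1566, -0.2712, -0.0761)
|O₂|²−|O₁|² = 0.0037;  |O₃|²−|O₁|² = 0.0180
plane₁₂: -0.7722x+0.4602y+0.0191z = 0.0037
Cramer: x(z) = -0.0129+0.0955z;  y(z) = -0.0136+0.1188z
sphere 1 gives Az²+Bz+C=0 with A=1.0232, B=0.2408, C=-0.0096;  B²−4AC=0.0974;  roots -0.2701, 0.0348;  negative root z = -0.2701
x = -0.0387, y = -0.0457

(-0.0387, -0.0457, -0.2701)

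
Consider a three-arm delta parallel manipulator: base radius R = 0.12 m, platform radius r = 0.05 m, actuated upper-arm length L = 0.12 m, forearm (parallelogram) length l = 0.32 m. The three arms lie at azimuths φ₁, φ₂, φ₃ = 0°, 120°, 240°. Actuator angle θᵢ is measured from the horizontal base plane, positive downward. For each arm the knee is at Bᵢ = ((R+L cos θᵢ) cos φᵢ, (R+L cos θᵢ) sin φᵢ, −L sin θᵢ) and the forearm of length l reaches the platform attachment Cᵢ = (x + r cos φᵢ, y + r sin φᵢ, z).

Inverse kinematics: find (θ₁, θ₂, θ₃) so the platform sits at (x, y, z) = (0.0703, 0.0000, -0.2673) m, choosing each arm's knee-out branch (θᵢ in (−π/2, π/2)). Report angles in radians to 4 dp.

θ₁ = -0.2621, θ₂ = 0.3489, θ₃ = 0.3489

arm 1 (φ=0.0°): x'=0.0703, y'=0.0000
  A cos θ + B sin θ = C:  -0.0003·cos θ + -0.2673·sin θ = 0.0690
  γ=atan2(-0.2673,-0.0003)=-1.5719;  ψ=arccos(0.2580)=1.3099;  θ1=γ+ψ≈-0.2621
rotate P by −φ2: (-0.0351, -0.0609, -0.2673)
  A cos θ + B sin θ = C:  0.1051·cos θ + -0.2673·sin θ = 0.0074
  γ=atan2(-0.2673,0.1051)=-1.1960;  ψ=arccos(0.0259)=1.5449;  θ2=γ+ψ≈0.3489
φ3=240.0° → target in arm frame (-0.0352, 0.0609)
  A cos θ + B sin θ = C:  0.1052·cos θ + -0.2673·sin θ = 0.0074
  √(A²+B²)=0.2872;  θ3 = -1.1960+1.5449 ≈ 0.3489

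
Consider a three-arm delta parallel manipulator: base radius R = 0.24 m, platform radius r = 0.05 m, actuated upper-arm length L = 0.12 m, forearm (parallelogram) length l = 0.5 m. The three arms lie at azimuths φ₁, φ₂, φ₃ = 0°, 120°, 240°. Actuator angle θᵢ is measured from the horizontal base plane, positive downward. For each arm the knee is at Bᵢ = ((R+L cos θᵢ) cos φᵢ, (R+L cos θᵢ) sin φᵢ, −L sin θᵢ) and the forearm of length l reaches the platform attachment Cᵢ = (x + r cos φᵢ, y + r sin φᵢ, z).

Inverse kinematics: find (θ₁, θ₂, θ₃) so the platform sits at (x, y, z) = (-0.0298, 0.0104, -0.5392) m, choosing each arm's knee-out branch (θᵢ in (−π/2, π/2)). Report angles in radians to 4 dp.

θ₁ = 1.2217, θ₂ = 0.9600, θ₃ = 1.0473

arm 1 (φ=0.0°): x'=-0.0298, y'=0.0104
  A cos θ + B sin θ = C:  0.2198·cos θ + -0.5392·sin θ = -0.4315
  θ1 = atan2(B,A) + arccos(C/0.5823) = 1.2217
arm 2 (φ=120.0°): x'=0.0239, y'=0.0206
  e−x'=0.1661;  (l²−L²−(e−x')²−y'²−z²)/2L = -0.3465
  γ=atan2(-0.5392,0.1661)=-1.2720;  ψ=arccos(-0.6141)=2.2320;  θ2=γ+ψ≈0.9600
rotate P by −φ3: (0.0059, -0.0310, -0.5392)
  A=0.1841, B=-0.5392, C=(l²−L²−A²−y'²−z²)/(2L)=-0.3750
  √(A²+B²)=0.5698;  θ3 = -1.2418+2.2891 ≈ 1.0473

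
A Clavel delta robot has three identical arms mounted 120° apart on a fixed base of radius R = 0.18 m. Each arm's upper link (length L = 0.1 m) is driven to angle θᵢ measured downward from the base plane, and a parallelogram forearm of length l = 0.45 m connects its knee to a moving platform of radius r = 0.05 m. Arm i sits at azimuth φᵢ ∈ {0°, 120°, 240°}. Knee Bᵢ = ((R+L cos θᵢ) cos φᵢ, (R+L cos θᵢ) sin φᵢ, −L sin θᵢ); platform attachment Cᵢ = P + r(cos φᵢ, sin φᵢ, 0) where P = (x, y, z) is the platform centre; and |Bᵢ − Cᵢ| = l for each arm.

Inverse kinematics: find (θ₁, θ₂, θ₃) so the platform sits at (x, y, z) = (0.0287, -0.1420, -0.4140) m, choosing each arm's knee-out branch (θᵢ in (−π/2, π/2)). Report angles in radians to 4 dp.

θ₁ = 0.3495, θ₂ = 1.1350, θ₃ = -0.0871

rotate P by −φ1: (0.0287, -0.1420, -0.4140)
  e−x'=0.1013;  (l²−L²−(e−x')²−y'²−z²)/2L = -0.0466
  √(A²+B²)=0.4262;  θ1 = -1.3308+1.6804 ≈ 0.3495
rotate P by −φ2: (-0.1373, 0.0461, -0.4140)
  e−x'=0.2673;  (l²−L²−(e−x')²−y'²−z²)/2L = -0.2624
  √(A²+B²)=0.4928;  θ2 = -0.9974+2.1324 ≈ 1.1350
arm 3 (φ=240.0°): x'=0.1086, y'=0.0959
  A=0.0214, B=-0.4140, C=(l²−L²−A²−y'²−z²)/(2L)=0.0573
  θ3 = atan2(B,A) + arccos(C/0.4146) = -0.0871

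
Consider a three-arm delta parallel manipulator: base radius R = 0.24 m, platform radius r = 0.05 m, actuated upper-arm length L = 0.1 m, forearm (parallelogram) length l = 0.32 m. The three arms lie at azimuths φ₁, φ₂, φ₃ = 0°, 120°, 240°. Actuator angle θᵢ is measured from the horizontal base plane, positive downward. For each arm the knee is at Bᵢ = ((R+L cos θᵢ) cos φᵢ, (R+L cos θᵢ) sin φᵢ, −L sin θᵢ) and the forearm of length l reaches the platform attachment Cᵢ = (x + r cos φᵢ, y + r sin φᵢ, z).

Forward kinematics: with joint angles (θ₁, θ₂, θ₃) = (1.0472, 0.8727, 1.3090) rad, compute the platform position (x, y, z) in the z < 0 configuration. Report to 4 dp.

(0.0041, 0.0329, -0.3004)

O1 = (0.2400·cos0.0°, 0.2400·sin0.0°, -0.0866) = (0.2400, 0.0000, -0.0866)
O2 = (0.2543·cos120.0°, 0.2543·sin120.0°, -0.0766) = (-0.1271, 0.2202, -0.0766)
φ3=240.0°: virtual centre (-0.1079, -0.1870, -0.0966), radius l
subtract pairs → two planes through P
[-0.7343 0.4404 0.0200]·P = 0.0054;  [-0.6959 -0.3739 -0.0200]·P = -0.0092
Cramer: x(z) = 0.0035-0.0023z;  y(z) = 0.0181-0.0492z
quadratic in z: (1.0024)z²+(0.1725)z+(-0.0386)=0, √Δ=0.4297 → z ∈ {-0.3004, 0.1283}; z = -0.3004 (taking z<0)
x = 0.0041, y = 0.0329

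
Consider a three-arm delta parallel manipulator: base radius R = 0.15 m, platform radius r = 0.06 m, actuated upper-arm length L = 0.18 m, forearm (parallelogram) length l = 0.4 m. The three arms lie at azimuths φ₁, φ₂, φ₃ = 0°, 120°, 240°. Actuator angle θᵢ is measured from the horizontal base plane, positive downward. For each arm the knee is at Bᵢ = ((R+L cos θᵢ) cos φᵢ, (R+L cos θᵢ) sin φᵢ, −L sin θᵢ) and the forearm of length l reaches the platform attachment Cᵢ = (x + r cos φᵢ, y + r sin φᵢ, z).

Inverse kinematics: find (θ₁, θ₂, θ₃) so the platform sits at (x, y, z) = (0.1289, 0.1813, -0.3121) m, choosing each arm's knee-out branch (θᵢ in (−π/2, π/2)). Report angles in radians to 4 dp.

θ₁ = -0.0870, θ₂ = 0.0874, θ₃ = 1.2219

φ1=0.0° → target in arm frame (0.1289, 0.1813)
  e−x'=-0.0389;  (l²−L²−(e−x')²−y'²−z²)/2L = -0.0116
  γ=atan2(-0.3121,-0.0389)=-1.6948;  ψ=arccos(-0.0370)=1.6078;  θ1=γ+ψ≈-0.0870
arm 2 (φ=120.0°): x'=0.0926, y'=-0.2023
  e−x'=-0.0026;  (l²−L²−(e−x')²−y'²−z²)/2L = -0.0298
  θ2 = atan2(B,A) + arccos(C/0.3121) = 0.0874
φ3=240.0° → target in arm frame (-0.2215, 0.0210)
  A cos θ + B sin θ = C:  0.3115·cos θ + -0.3121·sin θ = -0.1868
  θ3 = atan2(B,A) + arccos(C/0.4409) = 1.2219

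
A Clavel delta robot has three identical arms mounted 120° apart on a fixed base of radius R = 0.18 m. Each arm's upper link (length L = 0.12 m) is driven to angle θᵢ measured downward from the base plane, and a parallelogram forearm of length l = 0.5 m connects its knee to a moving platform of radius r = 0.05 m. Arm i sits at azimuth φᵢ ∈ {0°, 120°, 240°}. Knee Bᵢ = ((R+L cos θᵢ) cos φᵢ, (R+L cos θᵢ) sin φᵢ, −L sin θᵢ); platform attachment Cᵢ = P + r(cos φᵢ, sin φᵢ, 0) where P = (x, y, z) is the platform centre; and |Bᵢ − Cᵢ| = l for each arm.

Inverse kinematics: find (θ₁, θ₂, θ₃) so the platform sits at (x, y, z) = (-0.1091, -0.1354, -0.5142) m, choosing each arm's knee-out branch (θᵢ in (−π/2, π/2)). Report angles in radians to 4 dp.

arm 1 (φ=0.0°): x'=-0.1091, y'=-0.1354
  e−x'=0.2391;  (l²−L²−(e−x')²−y'²−z²)/2L = -0.4346
  γ=atan2(-0.5142,0.2391)=-1.1355;  ψ=arccos(-0.7664)=2.4440;  θ1=γ+ψ≈1.3085
rotate P by −φ2: (-0.0627, 0.1622, -0.5142)
  e−x'=0.1927;  (l²−L²−(e−x')²−y'²−z²)/2L = -0.3843
  √(A²+B²)=0.5491;  θ2 = -1.2122+2.3461 ≈ 1.1339
rotate P by −φ3: (0.1718, -0.0268, -0.5142)
  A cos θ + B sin θ = C:  -0.0418·cos θ + -0.5142·sin θ = -0.1303
  √(A²+B²)=0.5159;  θ3 = -1.6519+1.8261 ≈ 0.1742

θ₁ = 1.3085, θ₂ = 1.1339, θ₃ = 0.1742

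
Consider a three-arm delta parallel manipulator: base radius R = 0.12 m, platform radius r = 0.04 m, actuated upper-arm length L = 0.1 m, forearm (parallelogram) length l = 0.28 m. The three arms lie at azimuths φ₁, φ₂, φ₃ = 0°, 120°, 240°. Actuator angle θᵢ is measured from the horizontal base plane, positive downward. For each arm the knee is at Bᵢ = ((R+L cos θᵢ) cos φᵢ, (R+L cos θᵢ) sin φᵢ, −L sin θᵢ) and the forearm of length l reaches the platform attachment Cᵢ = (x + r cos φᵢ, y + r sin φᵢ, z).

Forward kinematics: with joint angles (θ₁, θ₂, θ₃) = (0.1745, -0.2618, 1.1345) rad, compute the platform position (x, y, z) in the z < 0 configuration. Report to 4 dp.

arm 1 at φ=0.0°: e+L cos θ1 = 0.1785;  O1 = (0.1785, 0.0000, -0.0174)
φ2=120.0°: virtual centre (-0.0883, 0.1529, 0.0259), radius l
arm 3 at φ=240.0°: e+L cos θ3 = 0.1223;  O3 = (-0.0611, -0.1059, -0.0906)
subtract pairs → two planes through P
plane₁₂: -0.5336x+0.3059y+0.0865z = -0.0003
det = 0.2596;  x = 0.0108+-0.1021z,  y = 0.0179+-0.4609z
sphere 1 gives Az²+Bz+C=0 with A=1.2229, B=0.0524, C=-0.0497;  B²−4AC=0.2457;  roots -0.2241, 0.1812;  negative root z = -0.2241
x = 0.0337, y = 0.1212

(0.0337, 0.1212, -0.2241)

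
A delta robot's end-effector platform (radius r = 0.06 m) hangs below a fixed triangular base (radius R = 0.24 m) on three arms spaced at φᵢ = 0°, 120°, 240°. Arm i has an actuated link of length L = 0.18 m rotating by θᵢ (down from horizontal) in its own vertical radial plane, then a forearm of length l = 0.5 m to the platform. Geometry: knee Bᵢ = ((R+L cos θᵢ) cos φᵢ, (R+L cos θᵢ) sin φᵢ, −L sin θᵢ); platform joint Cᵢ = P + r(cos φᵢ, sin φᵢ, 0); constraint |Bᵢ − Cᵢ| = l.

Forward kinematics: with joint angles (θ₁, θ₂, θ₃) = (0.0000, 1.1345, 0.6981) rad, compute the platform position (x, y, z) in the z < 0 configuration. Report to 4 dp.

φ1=0.0°: virtual centre (0.3600, 0.0000, 0.0000), radius l
S2 = (0.2561·cos120.0°, 0.2561·sin120.0°, -0.1631) = (-0.1280, 0.2218, -0.1631)
φ3=240.0°: virtual centre (-0.1589, -0.2753, -0.1157), radius l
|S₂|²−|S₁|² = -0.0374;  |S₃|²−|S₁|² = -0.0152
linear system: -0.9761x+0.4435y = -0.0374−-0.3263z; -1.0379x+-0.5506y = -0.0152−-0.2314z
det = 0.9977;  x = 0.0274+-0.2829z,  y = -0.0241+0.1130z
sphere 1 gives Az²+Bz+C=0 with A=1.0928, B=0.1828, C=-0.1388;  B²−4AC=0.6401;  roots -0.4497, 0.2824;  negative root z = -0.4497
x = 0.1546, y = -0.0749

(0.1546, -0.0749, -0.4497)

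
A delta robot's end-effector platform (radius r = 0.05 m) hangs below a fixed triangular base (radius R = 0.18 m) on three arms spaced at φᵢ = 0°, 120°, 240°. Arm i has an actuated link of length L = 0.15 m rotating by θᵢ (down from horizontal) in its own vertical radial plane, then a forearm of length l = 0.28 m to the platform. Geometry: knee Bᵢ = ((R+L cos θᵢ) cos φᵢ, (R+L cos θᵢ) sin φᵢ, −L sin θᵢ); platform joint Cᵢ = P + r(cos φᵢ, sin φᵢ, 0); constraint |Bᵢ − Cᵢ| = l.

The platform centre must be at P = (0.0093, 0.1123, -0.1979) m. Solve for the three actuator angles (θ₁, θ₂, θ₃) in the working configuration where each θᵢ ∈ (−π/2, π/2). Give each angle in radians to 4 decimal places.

φ1=0.0° → target in arm frame (0.0093, 0.1123)
  A cos θ + B sin θ = C:  0.1207·cos θ + -0.1979·sin θ = -0.0348
  √(A²+B²)=0.2318;  θ1 = -1.0231+1.7216 ≈ 0.6984
rotate P by −φ2: (0.0926, -0.0642, -0.1979)
  A=0.0374, B=-0.1979, C=(l²−L²−A²−y'²−z²)/(2L)=0.0374
  θ2 = atan2(B,A) + arccos(C/0.2014) = 0.0001
arm 3 (φ=240.0°): x'=-0.1019, y'=-0.0481
  A=0.2319, B=-0.1979, C=(l²−L²−A²−y'²−z²)/(2L)=-0.1312
  √(A²+B²)=0.3049;  θ3 = -0.7064+2.0156 ≈ 1.3092

θ₁ = 0.6984, θ₂ = 0.0001, θ₃ = 1.3092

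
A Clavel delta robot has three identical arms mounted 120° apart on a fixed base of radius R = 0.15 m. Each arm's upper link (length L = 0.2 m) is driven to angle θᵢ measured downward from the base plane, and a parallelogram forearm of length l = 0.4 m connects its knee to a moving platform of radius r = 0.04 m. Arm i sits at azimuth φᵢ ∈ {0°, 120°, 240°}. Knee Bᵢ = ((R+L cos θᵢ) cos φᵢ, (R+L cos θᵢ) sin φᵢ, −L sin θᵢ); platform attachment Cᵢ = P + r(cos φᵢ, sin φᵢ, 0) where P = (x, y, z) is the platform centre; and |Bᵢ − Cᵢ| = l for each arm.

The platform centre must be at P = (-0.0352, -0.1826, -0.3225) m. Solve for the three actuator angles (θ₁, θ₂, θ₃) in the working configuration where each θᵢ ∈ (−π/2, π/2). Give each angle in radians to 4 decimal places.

φ1=0.0° → target in arm frame (-0.0352, -0.1826)
  e−x'=0.1452;  (l²−L²−(e−x')²−y'²−z²)/2L = -0.0961
  √(A²+B²)=0.3537;  θ1 = -1.1477+1.8459 ≈ 0.6982
arm 2 (φ=120.0°): x'=-0.1405, y'=0.1218
  e−x'=0.2505;  (l²−L²−(e−x')²−y'²−z²)/2L = -0.1540
  √(A²+B²)=0.4084;  θ2 = -0.9103+1.9575 ≈ 1.0472
φ3=240.0° → target in arm frame (0.1757, 0.0608)
  A=-0.0657, B=-0.3225, C=(l²−L²−A²−y'²−z²)/(2L)=0.0199
  γ=atan2(-0.3225,-0.0657)=-1.7719;  ψ=arccos(0.0606)=1.5102;  θ3=γ+ψ≈-0.2617

θ₁ = 0.6982, θ₂ = 1.0472, θ₃ = -0.2617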